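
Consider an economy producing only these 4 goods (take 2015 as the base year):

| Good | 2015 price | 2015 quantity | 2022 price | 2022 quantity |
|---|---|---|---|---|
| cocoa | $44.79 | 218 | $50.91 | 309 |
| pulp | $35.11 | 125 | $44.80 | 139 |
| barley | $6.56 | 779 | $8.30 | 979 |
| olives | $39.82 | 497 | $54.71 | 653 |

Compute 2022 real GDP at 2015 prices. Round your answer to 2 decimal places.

$51145.10

Real GDP 2022 = Σ (p_2015 × q_2022) = 44.79·309 + 35.11·139 + 6.56·979 + 39.82·653 = 51145.10.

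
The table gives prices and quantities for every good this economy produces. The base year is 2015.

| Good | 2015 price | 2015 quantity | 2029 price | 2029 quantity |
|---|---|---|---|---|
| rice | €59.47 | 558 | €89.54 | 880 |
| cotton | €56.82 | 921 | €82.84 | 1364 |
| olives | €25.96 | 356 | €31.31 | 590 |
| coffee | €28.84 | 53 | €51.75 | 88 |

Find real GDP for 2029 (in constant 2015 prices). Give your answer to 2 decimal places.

€147690.40

Real GDP 2029 = Σ (p_2015 × q_2029) = 59.47·880 + 56.82·1364 + 25.96·590 + 28.84·88 = 147690.40.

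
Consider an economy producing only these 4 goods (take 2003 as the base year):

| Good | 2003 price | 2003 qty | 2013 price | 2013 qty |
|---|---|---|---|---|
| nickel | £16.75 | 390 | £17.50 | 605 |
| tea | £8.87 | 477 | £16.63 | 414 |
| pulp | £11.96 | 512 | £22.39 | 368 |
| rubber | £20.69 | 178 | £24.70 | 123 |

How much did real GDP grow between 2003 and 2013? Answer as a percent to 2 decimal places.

Real GDP 2003 = Nominal GDP 2003 = 16.75·390 + 8.87·477 + 11.96·512 + 20.69·178 = 20569.83.
Real GDP 2013 (at 2003 prices) = 16.75·605 + 8.87·414 + 11.96·368 + 20.69·123 = 20752.08.
Real growth = 20752.08/20569.83 − 1 = 0.0089.

0.89%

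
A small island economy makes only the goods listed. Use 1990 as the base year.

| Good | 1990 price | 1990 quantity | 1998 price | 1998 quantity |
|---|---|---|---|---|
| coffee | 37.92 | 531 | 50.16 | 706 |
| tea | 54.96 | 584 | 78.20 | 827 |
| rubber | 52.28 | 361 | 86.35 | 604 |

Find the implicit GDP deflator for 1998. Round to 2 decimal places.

146.67

Nominal GDP 1998 = 50.16·706 + 78.20·827 + 86.35·604 = 152239.76.
Real GDP 1998 (at 1990 prices) = 37.92·706 + 54.96·827 + 52.28·604 = 103800.56.
Deflator = Nominal/Real × 100 = 152239.76/103800.56 × 100 = 146.666.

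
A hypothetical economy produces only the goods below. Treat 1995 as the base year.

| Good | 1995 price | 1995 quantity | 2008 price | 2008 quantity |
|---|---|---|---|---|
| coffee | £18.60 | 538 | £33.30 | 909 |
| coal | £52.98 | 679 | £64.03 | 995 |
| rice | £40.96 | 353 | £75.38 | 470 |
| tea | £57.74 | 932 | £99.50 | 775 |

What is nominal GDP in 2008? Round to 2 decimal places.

£206520.65

Nominal GDP 2008 = Σ (p_2008 × q_2008) = 33.30·909 + 64.03·995 + 75.38·470 + 99.50·775 = 206520.65.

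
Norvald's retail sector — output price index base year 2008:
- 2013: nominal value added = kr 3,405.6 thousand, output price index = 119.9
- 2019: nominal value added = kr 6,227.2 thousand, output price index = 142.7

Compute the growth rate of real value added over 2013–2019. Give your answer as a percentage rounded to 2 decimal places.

53.64%

Real value added 2013 = 3405.6 / 1.199 = 2840.37.
Real value added 2019 = 6227.2 / 1.427 = 4363.84.
Real growth = 4363.84 / 2840.37 − 1 = 0.5364.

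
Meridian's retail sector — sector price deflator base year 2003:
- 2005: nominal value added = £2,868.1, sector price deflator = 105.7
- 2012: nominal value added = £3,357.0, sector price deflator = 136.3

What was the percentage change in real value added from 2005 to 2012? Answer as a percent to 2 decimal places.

-9.23%

Real value added 2005 = 2868.1 / 1.057 = 2713.43.
Real value added 2012 = 3357.0 / 1.363 = 2462.95.
Real growth = 2462.95 / 2713.43 − 1 = -0.0923.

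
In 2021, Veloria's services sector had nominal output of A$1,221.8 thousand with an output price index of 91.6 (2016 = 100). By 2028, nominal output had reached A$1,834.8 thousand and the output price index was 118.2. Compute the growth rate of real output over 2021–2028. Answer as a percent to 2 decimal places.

16.38%

Deflate each year: 2021 → 1221.8/0.916 = 1333.84; 2028 → 1834.8/1.182 = 1552.28.
So real output changed by 1552.28/1333.84 − 1 = 0.1638, i.e. 16.38%.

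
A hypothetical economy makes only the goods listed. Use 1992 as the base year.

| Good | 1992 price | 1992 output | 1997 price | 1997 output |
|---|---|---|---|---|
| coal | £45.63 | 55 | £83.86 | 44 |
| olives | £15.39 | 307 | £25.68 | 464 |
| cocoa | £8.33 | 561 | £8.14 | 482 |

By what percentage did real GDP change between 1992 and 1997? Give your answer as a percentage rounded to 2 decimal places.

10.55%

Real GDP 1992 = Nominal GDP 1992 = 45.63·55 + 15.39·307 + 8.33·561 = 11907.51.
Real GDP 1997 (at 1992 prices) = 45.63·44 + 15.39·464 + 8.33·482 = 13163.74.
Real growth = 13163.74/11907.51 − 1 = 0.1055.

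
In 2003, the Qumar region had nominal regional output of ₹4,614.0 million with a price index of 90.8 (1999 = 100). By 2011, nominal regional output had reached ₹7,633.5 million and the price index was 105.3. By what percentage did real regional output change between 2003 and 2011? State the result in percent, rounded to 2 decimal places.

Deflate each year: 2003 → 4614.0/0.908 = 5081.50; 2011 → 7633.5/1.053 = 7249.29.
So real regional output changed by 7249.29/5081.50 − 1 = 0.4266, i.e. 42.66%.

42.66%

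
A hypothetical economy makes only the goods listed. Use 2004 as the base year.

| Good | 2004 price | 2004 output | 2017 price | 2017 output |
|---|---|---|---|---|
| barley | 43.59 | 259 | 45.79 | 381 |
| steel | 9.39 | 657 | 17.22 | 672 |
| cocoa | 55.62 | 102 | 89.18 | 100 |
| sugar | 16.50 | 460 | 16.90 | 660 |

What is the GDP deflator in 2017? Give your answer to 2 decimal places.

Nominal GDP 2017 = 45.79·381 + 17.22·672 + 89.18·100 + 16.90·660 = 49089.83.
Real GDP 2017 (at 2004 prices) = 43.59·381 + 9.39·672 + 55.62·100 + 16.50·660 = 39369.87.
Deflator = Nominal/Real × 100 = 49089.83/39369.87 × 100 = 124.689.

124.69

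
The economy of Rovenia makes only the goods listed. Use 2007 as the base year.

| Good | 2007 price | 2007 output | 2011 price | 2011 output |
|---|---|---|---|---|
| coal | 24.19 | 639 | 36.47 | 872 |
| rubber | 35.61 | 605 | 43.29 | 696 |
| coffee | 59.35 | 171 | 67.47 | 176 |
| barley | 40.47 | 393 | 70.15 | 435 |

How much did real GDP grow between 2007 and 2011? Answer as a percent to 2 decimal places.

17.24%

Real GDP 2007 = Nominal GDP 2007 = 24.19·639 + 35.61·605 + 59.35·171 + 40.47·393 = 63055.02.
Real GDP 2011 (at 2007 prices) = 24.19·872 + 35.61·696 + 59.35·176 + 40.47·435 = 73928.29.
Real growth = 73928.29/63055.02 − 1 = 0.1724.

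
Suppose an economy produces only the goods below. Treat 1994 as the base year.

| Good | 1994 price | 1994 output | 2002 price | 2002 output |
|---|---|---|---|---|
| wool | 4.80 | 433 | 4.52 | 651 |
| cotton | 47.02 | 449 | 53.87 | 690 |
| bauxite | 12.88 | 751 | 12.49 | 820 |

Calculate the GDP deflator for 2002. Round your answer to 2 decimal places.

109.16

Nominal GDP 2002 = 4.52·651 + 53.87·690 + 12.49·820 = 50354.62.
Real GDP 2002 (at 1994 prices) = 4.80·651 + 47.02·690 + 12.88·820 = 46130.20.
Deflator = Nominal/Real × 100 = 50354.62/46130.20 × 100 = 109.158.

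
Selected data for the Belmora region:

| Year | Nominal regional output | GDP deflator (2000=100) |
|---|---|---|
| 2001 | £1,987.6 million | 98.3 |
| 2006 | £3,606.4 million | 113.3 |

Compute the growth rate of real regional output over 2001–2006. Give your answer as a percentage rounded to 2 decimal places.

57.42%

Deflate each year: 2001 → 1987.6/0.983 = 2021.97; 2006 → 3606.4/1.133 = 3183.05.
So real regional output changed by 3183.05/2021.97 − 1 = 0.5742, i.e. 57.42%.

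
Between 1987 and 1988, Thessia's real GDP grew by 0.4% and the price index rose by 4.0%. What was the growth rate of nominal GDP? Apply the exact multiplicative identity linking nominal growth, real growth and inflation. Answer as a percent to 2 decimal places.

4.42%

(1 + g_nom) = (1 + g_real)(1 + π) = 1.0040 × 1.0400 = 1.04416.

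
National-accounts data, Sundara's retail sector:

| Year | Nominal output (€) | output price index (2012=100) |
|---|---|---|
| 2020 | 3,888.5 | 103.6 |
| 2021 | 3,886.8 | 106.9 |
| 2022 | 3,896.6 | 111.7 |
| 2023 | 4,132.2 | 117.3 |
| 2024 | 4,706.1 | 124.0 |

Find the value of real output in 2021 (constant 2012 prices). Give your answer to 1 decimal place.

€3,635.9

Real output 2021 = 3886.8 / 1.069 = 3635.92.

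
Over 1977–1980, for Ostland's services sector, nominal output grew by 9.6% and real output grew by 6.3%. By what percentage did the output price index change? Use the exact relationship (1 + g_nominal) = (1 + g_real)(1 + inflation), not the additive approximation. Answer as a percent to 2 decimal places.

3.10%

(1 + g_nom) = (1 + g_real)(1 + π), so π = 1.0960 / 1.0630 − 1 = 0.03104.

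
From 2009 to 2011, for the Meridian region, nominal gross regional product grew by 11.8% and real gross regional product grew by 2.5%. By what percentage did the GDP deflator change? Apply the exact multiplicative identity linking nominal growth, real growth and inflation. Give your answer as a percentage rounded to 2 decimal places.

(1 + g_nom) = (1 + g_real)(1 + π), so π = 1.1180 / 1.0250 − 1 = 0.09073.

9.07%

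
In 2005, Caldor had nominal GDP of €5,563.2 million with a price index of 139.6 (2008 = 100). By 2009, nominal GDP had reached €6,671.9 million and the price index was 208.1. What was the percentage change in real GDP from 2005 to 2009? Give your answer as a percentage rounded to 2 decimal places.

-19.55%

Deflate each year: 2005 → 5563.2/1.396 = 3985.10; 2009 → 6671.9/2.081 = 3206.10.
So real GDP changed by 3206.10/3985.10 − 1 = -0.1955, i.e. -19.55%.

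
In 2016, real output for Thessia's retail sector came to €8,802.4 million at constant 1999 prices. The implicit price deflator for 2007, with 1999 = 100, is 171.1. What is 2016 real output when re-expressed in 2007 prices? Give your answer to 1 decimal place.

€15,060.9 million

Real output in 2007 prices = Real output in 1999 prices × (P_2007/P_1999) = 8802.4 × 1.711 = 15060.91.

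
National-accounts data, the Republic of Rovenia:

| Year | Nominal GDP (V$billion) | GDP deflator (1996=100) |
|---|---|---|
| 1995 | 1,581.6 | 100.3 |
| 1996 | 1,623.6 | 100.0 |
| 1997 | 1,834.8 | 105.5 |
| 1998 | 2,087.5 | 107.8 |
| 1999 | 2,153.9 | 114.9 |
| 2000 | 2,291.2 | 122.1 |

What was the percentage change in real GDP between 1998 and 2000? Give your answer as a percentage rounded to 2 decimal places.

-3.10%

Real GDP 1998 = 2087.5/1.078 = 1936.46.
Real GDP 2000 = 2291.2/1.221 = 1876.49.
Change = 1876.49/1936.46 − 1 = -0.0310.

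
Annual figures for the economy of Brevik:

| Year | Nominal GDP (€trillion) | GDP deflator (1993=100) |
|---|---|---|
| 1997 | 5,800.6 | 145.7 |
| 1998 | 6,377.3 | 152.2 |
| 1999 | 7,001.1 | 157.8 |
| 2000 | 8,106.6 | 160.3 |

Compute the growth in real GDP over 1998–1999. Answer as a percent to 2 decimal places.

Real GDP 1998 = 6377.3/1.522 = 4190.08.
Real GDP 1999 = 7001.1/1.578 = 4436.69.
Change = 4436.69/4190.08 − 1 = 0.0589.

5.89%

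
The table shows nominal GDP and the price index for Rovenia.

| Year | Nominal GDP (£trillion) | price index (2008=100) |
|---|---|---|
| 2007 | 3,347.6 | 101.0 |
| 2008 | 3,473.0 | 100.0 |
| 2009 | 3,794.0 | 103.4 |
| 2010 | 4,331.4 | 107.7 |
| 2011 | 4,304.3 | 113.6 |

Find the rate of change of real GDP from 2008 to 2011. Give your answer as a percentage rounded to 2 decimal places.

Real GDP 2008 = 3473.0/1.000 = 3473.00.
Real GDP 2011 = 4304.3/1.136 = 3789.00.
Change = 3789.00/3473.00 − 1 = 0.0910.

9.10%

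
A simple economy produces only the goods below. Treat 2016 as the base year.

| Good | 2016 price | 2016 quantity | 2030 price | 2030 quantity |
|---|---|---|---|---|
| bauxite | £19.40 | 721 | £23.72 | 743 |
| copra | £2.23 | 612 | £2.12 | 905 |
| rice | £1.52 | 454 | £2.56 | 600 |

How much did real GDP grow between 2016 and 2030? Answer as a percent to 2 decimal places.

Real GDP 2016 = Nominal GDP 2016 = 19.40·721 + 2.23·612 + 1.52·454 = 16042.24.
Real GDP 2030 (at 2016 prices) = 19.40·743 + 2.23·905 + 1.52·600 = 17344.35.
Real growth = 17344.35/16042.24 − 1 = 0.0812.

8.12%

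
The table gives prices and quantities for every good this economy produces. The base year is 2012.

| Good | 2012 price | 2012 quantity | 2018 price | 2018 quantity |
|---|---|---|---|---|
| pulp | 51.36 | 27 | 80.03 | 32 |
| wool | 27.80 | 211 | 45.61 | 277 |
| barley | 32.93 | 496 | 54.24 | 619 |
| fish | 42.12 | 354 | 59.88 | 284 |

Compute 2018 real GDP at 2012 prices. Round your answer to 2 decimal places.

Real GDP 2018 = Σ (p_2012 × q_2018) = 51.36·32 + 27.80·277 + 32.93·619 + 42.12·284 = 41689.87.

41689.87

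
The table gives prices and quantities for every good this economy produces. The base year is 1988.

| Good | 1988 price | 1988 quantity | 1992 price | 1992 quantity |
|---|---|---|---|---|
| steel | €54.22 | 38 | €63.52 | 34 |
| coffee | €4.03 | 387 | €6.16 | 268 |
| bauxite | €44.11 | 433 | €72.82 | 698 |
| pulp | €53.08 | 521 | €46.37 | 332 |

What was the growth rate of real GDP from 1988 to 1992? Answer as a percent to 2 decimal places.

Real GDP 1988 = Nominal GDP 1988 = 54.22·38 + 4.03·387 + 44.11·433 + 53.08·521 = 50374.28.
Real GDP 1992 (at 1988 prices) = 54.22·34 + 4.03·268 + 44.11·698 + 53.08·332 = 51334.86.
Real growth = 51334.86/50374.28 − 1 = 0.0191.

1.91%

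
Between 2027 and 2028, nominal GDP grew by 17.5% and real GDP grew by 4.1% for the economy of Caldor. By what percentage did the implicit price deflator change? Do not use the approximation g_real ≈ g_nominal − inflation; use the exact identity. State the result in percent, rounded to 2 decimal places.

(1 + g_nom) = (1 + g_real)(1 + π), so π = 1.1750 / 1.0410 − 1 = 0.12872.

12.87%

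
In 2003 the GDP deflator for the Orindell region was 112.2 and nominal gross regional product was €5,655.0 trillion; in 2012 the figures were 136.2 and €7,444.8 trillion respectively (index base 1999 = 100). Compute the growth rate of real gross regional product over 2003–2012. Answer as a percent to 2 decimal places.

Deflate each year: 2003 → 5655.0/1.122 = 5040.11; 2012 → 7444.8/1.362 = 5466.08.
So real gross regional product changed by 5466.08/5040.11 − 1 = 0.0845, i.e. 8.45%.

8.45%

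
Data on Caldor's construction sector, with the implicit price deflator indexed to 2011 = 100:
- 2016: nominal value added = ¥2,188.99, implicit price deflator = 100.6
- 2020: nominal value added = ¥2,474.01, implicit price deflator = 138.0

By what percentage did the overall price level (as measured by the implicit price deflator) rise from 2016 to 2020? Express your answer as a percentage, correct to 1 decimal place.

37.2%

Price-level change = 138.0 / 100.6 − 1 = 0.3718.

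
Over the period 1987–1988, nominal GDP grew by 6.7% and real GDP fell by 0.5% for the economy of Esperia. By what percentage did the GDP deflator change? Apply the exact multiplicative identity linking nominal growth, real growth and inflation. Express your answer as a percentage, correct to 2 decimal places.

(1 + g_nom) = (1 + g_real)(1 + π), so π = 1.0670 / 0.9950 − 1 = 0.07236.

7.24%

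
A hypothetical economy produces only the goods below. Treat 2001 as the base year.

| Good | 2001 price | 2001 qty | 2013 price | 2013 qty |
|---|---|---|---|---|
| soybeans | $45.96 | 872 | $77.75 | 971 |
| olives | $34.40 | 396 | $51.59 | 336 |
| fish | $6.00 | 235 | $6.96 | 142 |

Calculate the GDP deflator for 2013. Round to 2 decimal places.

164.48

Nominal GDP 2013 = 77.75·971 + 51.59·336 + 6.96·142 = 93817.81.
Real GDP 2013 (at 2001 prices) = 45.96·971 + 34.40·336 + 6.00·142 = 57037.56.
Deflator = Nominal/Real × 100 = 93817.81/57037.56 × 100 = 164.484.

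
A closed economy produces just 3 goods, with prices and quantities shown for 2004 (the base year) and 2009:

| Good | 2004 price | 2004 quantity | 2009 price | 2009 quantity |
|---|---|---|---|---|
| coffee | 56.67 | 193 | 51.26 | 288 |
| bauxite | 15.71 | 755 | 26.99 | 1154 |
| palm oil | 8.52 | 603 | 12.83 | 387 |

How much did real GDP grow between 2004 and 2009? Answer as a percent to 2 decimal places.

35.12%

Real GDP 2004 = Nominal GDP 2004 = 56.67·193 + 15.71·755 + 8.52·603 = 27935.92.
Real GDP 2009 (at 2004 prices) = 56.67·288 + 15.71·1154 + 8.52·387 = 37747.54.
Real growth = 37747.54/27935.92 − 1 = 0.3512.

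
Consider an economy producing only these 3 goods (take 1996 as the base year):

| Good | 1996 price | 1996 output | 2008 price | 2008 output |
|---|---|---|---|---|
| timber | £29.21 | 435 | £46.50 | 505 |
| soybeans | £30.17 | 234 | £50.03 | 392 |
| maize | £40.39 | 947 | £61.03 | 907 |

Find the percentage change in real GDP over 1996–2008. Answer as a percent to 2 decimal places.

8.96%

Real GDP 1996 = Nominal GDP 1996 = 29.21·435 + 30.17·234 + 40.39·947 = 58015.46.
Real GDP 2008 (at 1996 prices) = 29.21·505 + 30.17·392 + 40.39·907 = 63211.42.
Real growth = 63211.42/58015.46 − 1 = 0.0896.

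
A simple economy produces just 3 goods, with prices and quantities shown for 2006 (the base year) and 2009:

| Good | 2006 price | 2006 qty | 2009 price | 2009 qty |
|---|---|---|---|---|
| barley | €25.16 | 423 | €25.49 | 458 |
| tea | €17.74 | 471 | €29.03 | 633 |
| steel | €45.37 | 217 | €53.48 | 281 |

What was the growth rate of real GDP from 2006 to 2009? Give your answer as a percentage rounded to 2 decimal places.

Real GDP 2006 = Nominal GDP 2006 = 25.16·423 + 17.74·471 + 45.37·217 = 28843.51.
Real GDP 2009 (at 2006 prices) = 25.16·458 + 17.74·633 + 45.37·281 = 35501.67.
Real growth = 35501.67/28843.51 − 1 = 0.2308.

23.08%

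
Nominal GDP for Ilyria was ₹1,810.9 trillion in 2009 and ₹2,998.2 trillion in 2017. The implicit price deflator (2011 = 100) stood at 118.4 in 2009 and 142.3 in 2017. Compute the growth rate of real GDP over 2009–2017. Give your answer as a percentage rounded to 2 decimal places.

Deflate each year: 2009 → 1810.9/1.184 = 1529.48; 2017 → 2998.2/1.423 = 2106.96.
So real GDP changed by 2106.96/1529.48 − 1 = 0.3776, i.e. 37.76%.

37.76%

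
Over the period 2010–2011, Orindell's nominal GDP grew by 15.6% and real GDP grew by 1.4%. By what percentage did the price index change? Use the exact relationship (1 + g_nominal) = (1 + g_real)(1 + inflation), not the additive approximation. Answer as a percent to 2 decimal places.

14.00%

(1 + g_nom) = (1 + g_real)(1 + π), so π = 1.1560 / 1.0140 − 1 = 0.14004.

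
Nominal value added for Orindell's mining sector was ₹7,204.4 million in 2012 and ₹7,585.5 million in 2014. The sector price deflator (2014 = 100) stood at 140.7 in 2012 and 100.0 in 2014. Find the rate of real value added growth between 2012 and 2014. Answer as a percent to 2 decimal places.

Deflate each year: 2012 → 7204.4/1.407 = 5120.40; 2014 → 7585.5/1.000 = 7585.50.
So real value added changed by 7585.50/5120.40 − 1 = 0.4814, i.e. 48.14%.

48.14%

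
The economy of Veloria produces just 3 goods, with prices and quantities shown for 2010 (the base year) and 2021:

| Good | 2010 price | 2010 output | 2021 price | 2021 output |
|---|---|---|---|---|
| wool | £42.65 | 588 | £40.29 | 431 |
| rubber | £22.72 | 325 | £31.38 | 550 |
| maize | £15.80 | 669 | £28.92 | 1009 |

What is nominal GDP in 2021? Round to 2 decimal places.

£63804.27

Nominal GDP 2021 = Σ (p_2021 × q_2021) = 40.29·431 + 31.38·550 + 28.92·1009 = 63804.27.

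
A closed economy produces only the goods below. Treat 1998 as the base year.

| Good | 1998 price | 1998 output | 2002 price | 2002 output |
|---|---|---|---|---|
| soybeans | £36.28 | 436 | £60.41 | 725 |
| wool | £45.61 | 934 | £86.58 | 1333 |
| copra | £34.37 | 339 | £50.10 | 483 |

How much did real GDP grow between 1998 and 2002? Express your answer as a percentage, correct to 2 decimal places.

Real GDP 1998 = Nominal GDP 1998 = 36.28·436 + 45.61·934 + 34.37·339 = 70069.25.
Real GDP 2002 (at 1998 prices) = 36.28·725 + 45.61·1333 + 34.37·483 = 103701.84.
Real growth = 103701.84/70069.25 − 1 = 0.4800.

48.00%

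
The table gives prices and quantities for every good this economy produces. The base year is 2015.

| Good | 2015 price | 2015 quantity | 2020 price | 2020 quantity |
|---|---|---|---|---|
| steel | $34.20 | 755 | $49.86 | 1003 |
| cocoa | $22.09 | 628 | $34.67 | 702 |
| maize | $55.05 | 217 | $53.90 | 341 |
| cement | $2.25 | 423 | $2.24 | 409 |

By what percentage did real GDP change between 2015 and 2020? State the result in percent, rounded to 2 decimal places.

32.16%

Real GDP 2015 = Nominal GDP 2015 = 34.20·755 + 22.09·628 + 55.05·217 + 2.25·423 = 52591.12.
Real GDP 2020 (at 2015 prices) = 34.20·1003 + 22.09·702 + 55.05·341 + 2.25·409 = 69502.08.
Real growth = 69502.08/52591.12 − 1 = 0.3216.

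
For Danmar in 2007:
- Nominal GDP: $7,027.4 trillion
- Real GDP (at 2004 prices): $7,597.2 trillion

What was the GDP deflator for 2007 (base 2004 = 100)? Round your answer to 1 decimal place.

GDP deflator = (Nominal / Real) × 100 = 7027.4 / 7597.2 × 100 = 92.50.

92.5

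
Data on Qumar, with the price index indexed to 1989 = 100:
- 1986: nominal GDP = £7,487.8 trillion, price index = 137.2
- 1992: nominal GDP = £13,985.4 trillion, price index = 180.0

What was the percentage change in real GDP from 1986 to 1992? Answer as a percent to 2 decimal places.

42.36%

Real GDP 1986 = 7487.8 / 1.372 = 5457.58.
Real GDP 1992 = 13985.4 / 1.800 = 7769.67.
Real growth = 7769.67 / 5457.58 − 1 = 0.4236.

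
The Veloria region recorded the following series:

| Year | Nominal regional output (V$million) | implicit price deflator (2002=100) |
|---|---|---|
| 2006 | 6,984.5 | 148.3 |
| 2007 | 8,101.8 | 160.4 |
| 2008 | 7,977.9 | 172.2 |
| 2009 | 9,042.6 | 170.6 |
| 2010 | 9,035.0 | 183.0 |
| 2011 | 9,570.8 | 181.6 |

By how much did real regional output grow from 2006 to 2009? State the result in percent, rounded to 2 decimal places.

12.54%

Real regional output 2006 = 6984.5/1.483 = 4709.71.
Real regional output 2009 = 9042.6/1.706 = 5300.47.
Change = 5300.47/4709.71 − 1 = 0.1254.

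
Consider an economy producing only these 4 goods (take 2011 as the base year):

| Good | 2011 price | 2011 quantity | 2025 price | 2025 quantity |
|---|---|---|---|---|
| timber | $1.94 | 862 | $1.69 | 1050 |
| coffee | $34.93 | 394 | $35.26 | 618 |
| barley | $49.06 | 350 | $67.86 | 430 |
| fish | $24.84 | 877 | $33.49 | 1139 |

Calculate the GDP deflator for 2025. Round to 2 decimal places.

124.49

Nominal GDP 2025 = 1.69·1050 + 35.26·618 + 67.86·430 + 33.49·1139 = 90890.09.
Real GDP 2025 (at 2011 prices) = 1.94·1050 + 34.93·618 + 49.06·430 + 24.84·1139 = 73012.30.
Deflator = Nominal/Real × 100 = 90890.09/73012.30 × 100 = 124.486.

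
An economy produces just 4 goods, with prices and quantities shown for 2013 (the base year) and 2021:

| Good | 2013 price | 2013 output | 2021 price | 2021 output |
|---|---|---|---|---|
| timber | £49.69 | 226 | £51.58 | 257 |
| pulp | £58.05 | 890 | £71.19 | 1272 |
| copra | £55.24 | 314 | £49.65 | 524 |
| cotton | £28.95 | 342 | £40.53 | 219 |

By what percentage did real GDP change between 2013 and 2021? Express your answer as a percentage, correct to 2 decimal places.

35.23%

Real GDP 2013 = Nominal GDP 2013 = 49.69·226 + 58.05·890 + 55.24·314 + 28.95·342 = 90140.70.
Real GDP 2021 (at 2013 prices) = 49.69·257 + 58.05·1272 + 55.24·524 + 28.95·219 = 121895.74.
Real growth = 121895.74/90140.70 − 1 = 0.3523.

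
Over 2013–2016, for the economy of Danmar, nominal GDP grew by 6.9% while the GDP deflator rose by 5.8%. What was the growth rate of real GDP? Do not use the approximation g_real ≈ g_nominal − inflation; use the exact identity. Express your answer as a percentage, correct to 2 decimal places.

(1 + g_nom) = (1 + g_real)(1 + π), so g_real = 1.0690 / 1.0580 − 1 = 0.01040.

1.04%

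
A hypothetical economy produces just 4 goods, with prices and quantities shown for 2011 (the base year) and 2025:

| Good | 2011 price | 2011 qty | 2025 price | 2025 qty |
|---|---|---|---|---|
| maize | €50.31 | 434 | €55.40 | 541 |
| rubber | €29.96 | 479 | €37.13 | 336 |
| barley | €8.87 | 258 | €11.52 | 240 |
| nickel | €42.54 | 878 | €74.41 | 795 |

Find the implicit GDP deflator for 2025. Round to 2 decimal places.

Nominal GDP 2025 = 55.40·541 + 37.13·336 + 11.52·240 + 74.41·795 = 104367.83.
Real GDP 2025 (at 2011 prices) = 50.31·541 + 29.96·336 + 8.87·240 + 42.54·795 = 73232.37.
Deflator = Nominal/Real × 100 = 104367.83/73232.37 × 100 = 142.516.

142.52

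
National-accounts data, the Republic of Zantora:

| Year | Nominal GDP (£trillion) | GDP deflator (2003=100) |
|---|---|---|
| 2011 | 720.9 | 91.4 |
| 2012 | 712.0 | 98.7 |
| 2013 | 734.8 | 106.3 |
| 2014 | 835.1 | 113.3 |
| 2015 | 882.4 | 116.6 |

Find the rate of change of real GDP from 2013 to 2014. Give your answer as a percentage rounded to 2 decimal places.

Real GDP 2013 = 734.8/1.063 = 691.25.
Real GDP 2014 = 835.1/1.133 = 737.07.
Change = 737.07/691.25 − 1 = 0.0663.

6.63%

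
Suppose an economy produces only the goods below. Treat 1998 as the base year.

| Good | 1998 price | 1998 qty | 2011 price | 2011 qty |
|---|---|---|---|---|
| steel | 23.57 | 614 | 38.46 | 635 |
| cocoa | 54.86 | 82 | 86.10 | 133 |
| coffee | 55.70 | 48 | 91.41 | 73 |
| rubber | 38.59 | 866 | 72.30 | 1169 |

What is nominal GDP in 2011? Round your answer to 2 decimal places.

127065.03

Nominal GDP 2011 = Σ (p_2011 × q_2011) = 38.46·635 + 86.10·133 + 91.41·73 + 72.30·1169 = 127065.03.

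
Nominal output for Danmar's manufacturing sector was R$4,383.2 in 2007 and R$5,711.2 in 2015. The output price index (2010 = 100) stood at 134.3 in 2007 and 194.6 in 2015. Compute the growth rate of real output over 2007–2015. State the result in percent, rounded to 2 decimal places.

-10.08%

Real output 2007 = 4383.2 / 1.343 = 3263.74.
Real output 2015 = 5711.2 / 1.946 = 2934.84.
Real growth = 2934.84 / 3263.74 − 1 = -0.1008.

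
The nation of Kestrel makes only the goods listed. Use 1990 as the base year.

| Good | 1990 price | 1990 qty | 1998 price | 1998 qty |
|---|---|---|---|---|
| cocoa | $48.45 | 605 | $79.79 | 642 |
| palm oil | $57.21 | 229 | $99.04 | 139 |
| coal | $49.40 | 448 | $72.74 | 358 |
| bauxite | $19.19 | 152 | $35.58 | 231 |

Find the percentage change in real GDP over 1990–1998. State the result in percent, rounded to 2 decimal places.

-9.32%

Real GDP 1990 = Nominal GDP 1990 = 48.45·605 + 57.21·229 + 49.40·448 + 19.19·152 = 67461.42.
Real GDP 1998 (at 1990 prices) = 48.45·642 + 57.21·139 + 49.40·358 + 19.19·231 = 61175.18.
Real growth = 61175.18/67461.42 − 1 = -0.0932.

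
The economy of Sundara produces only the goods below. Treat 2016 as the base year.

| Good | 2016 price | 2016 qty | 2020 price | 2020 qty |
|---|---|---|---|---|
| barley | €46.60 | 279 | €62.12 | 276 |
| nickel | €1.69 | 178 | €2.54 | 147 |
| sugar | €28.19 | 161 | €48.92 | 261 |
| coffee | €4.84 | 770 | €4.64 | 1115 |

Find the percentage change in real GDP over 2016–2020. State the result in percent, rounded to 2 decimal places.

Real GDP 2016 = Nominal GDP 2016 = 46.60·279 + 1.69·178 + 28.19·161 + 4.84·770 = 21567.61.
Real GDP 2020 (at 2016 prices) = 46.60·276 + 1.69·147 + 28.19·261 + 4.84·1115 = 25864.22.
Real growth = 25864.22/21567.61 − 1 = 0.1992.

19.92%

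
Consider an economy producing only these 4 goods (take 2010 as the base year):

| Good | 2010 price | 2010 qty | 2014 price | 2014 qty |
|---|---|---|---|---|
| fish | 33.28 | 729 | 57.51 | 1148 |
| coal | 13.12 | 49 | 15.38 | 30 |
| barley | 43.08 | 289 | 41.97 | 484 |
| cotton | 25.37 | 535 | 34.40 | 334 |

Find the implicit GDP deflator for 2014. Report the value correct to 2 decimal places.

144.70

Nominal GDP 2014 = 57.51·1148 + 15.38·30 + 41.97·484 + 34.40·334 = 98285.96.
Real GDP 2014 (at 2010 prices) = 33.28·1148 + 13.12·30 + 43.08·484 + 25.37·334 = 67923.34.
Deflator = Nominal/Real × 100 = 98285.96/67923.34 × 100 = 144.701.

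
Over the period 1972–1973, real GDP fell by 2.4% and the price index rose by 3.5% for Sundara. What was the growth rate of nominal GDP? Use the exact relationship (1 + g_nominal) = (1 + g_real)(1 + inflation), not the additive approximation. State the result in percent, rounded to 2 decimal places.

(1 + g_nom) = (1 + g_real)(1 + π) = 0.9760 × 1.0350 = 1.01016.

1.02%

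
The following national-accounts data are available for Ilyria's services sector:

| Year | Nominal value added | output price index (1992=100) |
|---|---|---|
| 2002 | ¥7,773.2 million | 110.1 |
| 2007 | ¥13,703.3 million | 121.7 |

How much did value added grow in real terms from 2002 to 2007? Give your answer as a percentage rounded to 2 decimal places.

59.49%

Real value added 2002 = 7773.2 / 1.101 = 7060.13.
Real value added 2007 = 13703.3 / 1.217 = 11259.90.
Real growth = 11259.90 / 7060.13 − 1 = 0.5949.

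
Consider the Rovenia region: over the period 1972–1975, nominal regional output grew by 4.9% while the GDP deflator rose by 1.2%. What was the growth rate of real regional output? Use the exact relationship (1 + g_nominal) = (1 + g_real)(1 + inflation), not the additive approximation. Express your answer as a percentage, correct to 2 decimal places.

3.66%

(1 + g_nom) = (1 + g_real)(1 + π), so g_real = 1.0490 / 1.0120 − 1 = 0.03656.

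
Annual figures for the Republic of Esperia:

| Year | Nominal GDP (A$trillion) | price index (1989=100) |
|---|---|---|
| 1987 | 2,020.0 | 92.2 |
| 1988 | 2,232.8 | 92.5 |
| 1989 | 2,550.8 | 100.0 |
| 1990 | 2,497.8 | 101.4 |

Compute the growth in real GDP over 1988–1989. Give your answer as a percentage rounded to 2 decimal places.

Real GDP 1988 = 2232.8/0.925 = 2413.84.
Real GDP 1989 = 2550.8/1.000 = 2550.80.
Change = 2550.80/2413.84 − 1 = 0.0567.

5.67%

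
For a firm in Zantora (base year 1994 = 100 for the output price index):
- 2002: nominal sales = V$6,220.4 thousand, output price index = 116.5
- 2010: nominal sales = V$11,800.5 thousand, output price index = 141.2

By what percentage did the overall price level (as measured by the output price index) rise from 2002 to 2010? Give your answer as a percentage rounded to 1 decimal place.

21.2%

Price-level change = 141.2 / 116.5 − 1 = 0.2120.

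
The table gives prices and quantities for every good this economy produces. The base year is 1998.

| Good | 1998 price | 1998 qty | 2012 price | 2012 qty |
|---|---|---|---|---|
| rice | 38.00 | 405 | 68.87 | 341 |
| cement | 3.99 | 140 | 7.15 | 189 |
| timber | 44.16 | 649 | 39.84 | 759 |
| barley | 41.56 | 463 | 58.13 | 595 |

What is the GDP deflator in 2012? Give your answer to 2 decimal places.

Nominal GDP 2012 = 68.87·341 + 7.15·189 + 39.84·759 + 58.13·595 = 89661.93.
Real GDP 2012 (at 1998 prices) = 38.00·341 + 3.99·189 + 44.16·759 + 41.56·595 = 71957.75.
Deflator = Nominal/Real × 100 = 89661.93/71957.75 × 100 = 124.604.

124.60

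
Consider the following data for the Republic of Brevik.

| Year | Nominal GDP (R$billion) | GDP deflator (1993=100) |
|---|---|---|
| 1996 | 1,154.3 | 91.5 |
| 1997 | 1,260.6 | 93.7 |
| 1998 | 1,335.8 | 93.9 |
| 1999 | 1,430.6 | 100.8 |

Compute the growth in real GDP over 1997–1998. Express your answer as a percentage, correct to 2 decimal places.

5.74%

Real GDP 1997 = 1260.6/0.937 = 1345.36.
Real GDP 1998 = 1335.8/0.939 = 1422.58.
Change = 1422.58/1345.36 − 1 = 0.0574.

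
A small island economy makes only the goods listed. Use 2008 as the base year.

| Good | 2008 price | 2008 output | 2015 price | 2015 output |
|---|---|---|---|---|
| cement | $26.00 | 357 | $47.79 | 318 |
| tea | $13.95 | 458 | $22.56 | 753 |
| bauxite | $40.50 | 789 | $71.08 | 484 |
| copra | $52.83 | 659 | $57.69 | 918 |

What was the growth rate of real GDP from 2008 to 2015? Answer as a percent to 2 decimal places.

5.38%

Real GDP 2008 = Nominal GDP 2008 = 26.00·357 + 13.95·458 + 40.50·789 + 52.83·659 = 82440.57.
Real GDP 2015 (at 2008 prices) = 26.00·318 + 13.95·753 + 40.50·484 + 52.83·918 = 86872.29.
Real growth = 86872.29/82440.57 − 1 = 0.0538.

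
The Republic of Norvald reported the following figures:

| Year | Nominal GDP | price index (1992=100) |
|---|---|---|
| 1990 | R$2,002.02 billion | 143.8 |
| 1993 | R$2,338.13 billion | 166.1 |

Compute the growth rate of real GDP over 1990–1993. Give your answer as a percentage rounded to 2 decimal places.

1.11%

Deflate each year: 1990 → 2002.02/1.438 = 1392.23; 1993 → 2338.13/1.661 = 1407.66.
So real GDP changed by 1407.66/1392.23 − 1 = 0.0111, i.e. 1.11%.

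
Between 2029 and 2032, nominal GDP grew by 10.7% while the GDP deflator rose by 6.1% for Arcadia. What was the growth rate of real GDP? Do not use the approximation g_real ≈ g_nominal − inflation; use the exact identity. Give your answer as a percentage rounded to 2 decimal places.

4.34%

(1 + g_nom) = (1 + g_real)(1 + π), so g_real = 1.1070 / 1.0610 − 1 = 0.04336.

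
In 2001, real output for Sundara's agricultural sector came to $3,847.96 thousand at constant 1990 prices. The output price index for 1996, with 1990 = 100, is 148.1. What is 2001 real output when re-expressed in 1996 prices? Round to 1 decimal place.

$5,698.8 thousand

Real output in 1996 prices = Real output in 1990 prices × (P_1996/P_1990) = 3847.96 × 1.481 = 5698.83.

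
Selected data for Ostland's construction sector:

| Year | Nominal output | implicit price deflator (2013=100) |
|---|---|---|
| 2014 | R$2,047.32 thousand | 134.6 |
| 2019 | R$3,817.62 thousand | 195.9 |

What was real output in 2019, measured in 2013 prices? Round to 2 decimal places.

Real output = Nominal / (implicit price deflator/100) = 3817.62 / 1.959 = 1948.76.

R$1,948.76 thousand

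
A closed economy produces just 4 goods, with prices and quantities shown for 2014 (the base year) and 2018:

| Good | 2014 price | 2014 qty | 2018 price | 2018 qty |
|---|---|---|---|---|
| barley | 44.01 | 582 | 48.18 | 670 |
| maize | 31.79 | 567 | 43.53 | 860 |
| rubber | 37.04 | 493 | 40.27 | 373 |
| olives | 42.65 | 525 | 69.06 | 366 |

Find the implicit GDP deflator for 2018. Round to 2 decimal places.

Nominal GDP 2018 = 48.18·670 + 43.53·860 + 40.27·373 + 69.06·366 = 110013.07.
Real GDP 2018 (at 2014 prices) = 44.01·670 + 31.79·860 + 37.04·373 + 42.65·366 = 86251.92.
Deflator = Nominal/Real × 100 = 110013.07/86251.92 × 100 = 127.549.

127.55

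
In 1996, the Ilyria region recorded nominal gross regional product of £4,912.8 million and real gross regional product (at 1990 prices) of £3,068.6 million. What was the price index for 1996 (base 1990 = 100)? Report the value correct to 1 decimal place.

160.1

price index = (Nominal / Real) × 100 = 4912.8 / 3068.6 × 100 = 160.10.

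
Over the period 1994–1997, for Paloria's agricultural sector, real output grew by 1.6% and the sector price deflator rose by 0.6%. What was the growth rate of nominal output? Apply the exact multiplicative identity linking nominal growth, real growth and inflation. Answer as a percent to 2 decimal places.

2.21%

(1 + g_nom) = (1 + g_real)(1 + π) = 1.0160 × 1.0060 = 1.02210.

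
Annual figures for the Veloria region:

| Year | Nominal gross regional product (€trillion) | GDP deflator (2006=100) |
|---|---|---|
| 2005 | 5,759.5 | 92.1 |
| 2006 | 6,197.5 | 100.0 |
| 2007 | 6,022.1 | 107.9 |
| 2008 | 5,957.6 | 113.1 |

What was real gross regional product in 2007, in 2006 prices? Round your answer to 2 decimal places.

Real gross regional product 2007 = 6022.1 / 1.079 = 5581.19.

€5,581.19 trillion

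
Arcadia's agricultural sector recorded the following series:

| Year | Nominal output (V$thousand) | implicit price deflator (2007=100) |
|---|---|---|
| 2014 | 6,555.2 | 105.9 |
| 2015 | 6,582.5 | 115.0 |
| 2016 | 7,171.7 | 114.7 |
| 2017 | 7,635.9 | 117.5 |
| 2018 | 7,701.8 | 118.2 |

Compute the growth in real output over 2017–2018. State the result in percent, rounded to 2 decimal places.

Real output 2017 = 7635.9/1.175 = 6498.64.
Real output 2018 = 7701.8/1.182 = 6515.91.
Change = 6515.91/6498.64 − 1 = 0.0027.

0.27%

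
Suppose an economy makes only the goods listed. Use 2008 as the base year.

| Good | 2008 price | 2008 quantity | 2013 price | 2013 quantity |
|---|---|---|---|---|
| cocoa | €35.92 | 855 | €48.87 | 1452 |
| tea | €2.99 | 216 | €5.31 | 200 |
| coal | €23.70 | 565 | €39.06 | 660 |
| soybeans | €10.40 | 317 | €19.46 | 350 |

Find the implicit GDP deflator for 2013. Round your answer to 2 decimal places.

Nominal GDP 2013 = 48.87·1452 + 5.31·200 + 39.06·660 + 19.46·350 = 104611.84.
Real GDP 2013 (at 2008 prices) = 35.92·1452 + 2.99·200 + 23.70·660 + 10.40·350 = 72035.84.
Deflator = Nominal/Real × 100 = 104611.84/72035.84 × 100 = 145.222.

145.22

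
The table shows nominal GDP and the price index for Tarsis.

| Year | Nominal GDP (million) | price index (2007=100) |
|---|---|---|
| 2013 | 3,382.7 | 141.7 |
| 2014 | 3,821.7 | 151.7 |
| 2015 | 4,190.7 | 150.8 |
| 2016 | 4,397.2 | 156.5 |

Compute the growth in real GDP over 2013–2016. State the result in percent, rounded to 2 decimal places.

17.70%

Real GDP 2013 = 3382.7/1.417 = 2387.23.
Real GDP 2016 = 4397.2/1.565 = 2809.71.
Change = 2809.71/2387.23 − 1 = 0.1770.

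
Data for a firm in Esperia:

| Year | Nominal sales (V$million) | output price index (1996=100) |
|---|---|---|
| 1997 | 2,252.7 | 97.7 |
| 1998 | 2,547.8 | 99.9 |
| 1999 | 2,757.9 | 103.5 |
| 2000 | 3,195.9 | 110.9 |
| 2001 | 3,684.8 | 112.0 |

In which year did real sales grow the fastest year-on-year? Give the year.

2001

1998: real = 2547.8/0.999 = 2550.35; growth vs 1997 (2305.73) = 10.61%.
1999: real = 2757.9/1.035 = 2664.64; growth vs 1998 (2550.35) = 4.48%.
2000: real = 3195.9/1.109 = 2881.79; growth vs 1999 (2664.64) = 8.15%.
2001: real = 3684.8/1.120 = 3290.00; growth vs 2000 (2881.79) = 14.17%.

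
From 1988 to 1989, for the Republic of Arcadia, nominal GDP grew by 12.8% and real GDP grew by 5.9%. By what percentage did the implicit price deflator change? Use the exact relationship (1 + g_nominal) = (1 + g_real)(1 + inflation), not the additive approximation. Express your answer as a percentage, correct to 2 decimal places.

(1 + g_nom) = (1 + g_real)(1 + π), so π = 1.1280 / 1.0590 − 1 = 0.06516.

6.52%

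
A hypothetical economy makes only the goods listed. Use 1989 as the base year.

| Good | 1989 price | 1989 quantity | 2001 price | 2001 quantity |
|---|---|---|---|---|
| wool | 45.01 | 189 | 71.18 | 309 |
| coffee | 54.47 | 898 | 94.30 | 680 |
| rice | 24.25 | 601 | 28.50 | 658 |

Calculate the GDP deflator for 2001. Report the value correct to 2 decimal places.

156.75

Nominal GDP 2001 = 71.18·309 + 94.30·680 + 28.50·658 = 104871.62.
Real GDP 2001 (at 1989 prices) = 45.01·309 + 54.47·680 + 24.25·658 = 66904.19.
Deflator = Nominal/Real × 100 = 104871.62/66904.19 × 100 = 156.749.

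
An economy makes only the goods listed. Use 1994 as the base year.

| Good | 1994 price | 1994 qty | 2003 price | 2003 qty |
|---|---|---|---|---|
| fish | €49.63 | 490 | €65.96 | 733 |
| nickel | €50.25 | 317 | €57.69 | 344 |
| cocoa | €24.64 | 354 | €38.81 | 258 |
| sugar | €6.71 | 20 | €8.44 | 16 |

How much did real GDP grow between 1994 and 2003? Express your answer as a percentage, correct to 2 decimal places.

Real GDP 1994 = Nominal GDP 1994 = 49.63·490 + 50.25·317 + 24.64·354 + 6.71·20 = 49104.71.
Real GDP 2003 (at 1994 prices) = 49.63·733 + 50.25·344 + 24.64·258 + 6.71·16 = 60129.27.
Real growth = 60129.27/49104.71 − 1 = 0.2245.

22.45%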